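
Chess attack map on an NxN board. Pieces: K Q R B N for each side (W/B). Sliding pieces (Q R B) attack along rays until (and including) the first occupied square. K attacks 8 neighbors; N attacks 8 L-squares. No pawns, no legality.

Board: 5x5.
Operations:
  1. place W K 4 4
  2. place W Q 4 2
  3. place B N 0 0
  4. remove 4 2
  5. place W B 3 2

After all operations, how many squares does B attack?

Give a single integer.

Op 1: place WK@(4,4)
Op 2: place WQ@(4,2)
Op 3: place BN@(0,0)
Op 4: remove (4,2)
Op 5: place WB@(3,2)
Per-piece attacks for B:
  BN@(0,0): attacks (1,2) (2,1)
Union (2 distinct): (1,2) (2,1)

Answer: 2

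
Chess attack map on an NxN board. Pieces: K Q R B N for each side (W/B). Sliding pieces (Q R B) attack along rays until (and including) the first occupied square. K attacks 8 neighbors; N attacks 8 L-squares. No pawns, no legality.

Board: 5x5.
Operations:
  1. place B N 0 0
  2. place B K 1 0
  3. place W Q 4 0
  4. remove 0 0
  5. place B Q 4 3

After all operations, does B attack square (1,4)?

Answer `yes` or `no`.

Answer: no

Derivation:
Op 1: place BN@(0,0)
Op 2: place BK@(1,0)
Op 3: place WQ@(4,0)
Op 4: remove (0,0)
Op 5: place BQ@(4,3)
Per-piece attacks for B:
  BK@(1,0): attacks (1,1) (2,0) (0,0) (2,1) (0,1)
  BQ@(4,3): attacks (4,4) (4,2) (4,1) (4,0) (3,3) (2,3) (1,3) (0,3) (3,4) (3,2) (2,1) (1,0) [ray(0,-1) blocked at (4,0); ray(-1,-1) blocked at (1,0)]
B attacks (1,4): no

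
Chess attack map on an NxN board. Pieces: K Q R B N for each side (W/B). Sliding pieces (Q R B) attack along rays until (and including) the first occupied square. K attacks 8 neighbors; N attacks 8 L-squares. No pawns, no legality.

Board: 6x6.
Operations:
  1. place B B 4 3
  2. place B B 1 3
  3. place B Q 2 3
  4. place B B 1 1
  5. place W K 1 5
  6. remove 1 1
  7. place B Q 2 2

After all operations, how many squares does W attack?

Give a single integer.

Op 1: place BB@(4,3)
Op 2: place BB@(1,3)
Op 3: place BQ@(2,3)
Op 4: place BB@(1,1)
Op 5: place WK@(1,5)
Op 6: remove (1,1)
Op 7: place BQ@(2,2)
Per-piece attacks for W:
  WK@(1,5): attacks (1,4) (2,5) (0,5) (2,4) (0,4)
Union (5 distinct): (0,4) (0,5) (1,4) (2,4) (2,5)

Answer: 5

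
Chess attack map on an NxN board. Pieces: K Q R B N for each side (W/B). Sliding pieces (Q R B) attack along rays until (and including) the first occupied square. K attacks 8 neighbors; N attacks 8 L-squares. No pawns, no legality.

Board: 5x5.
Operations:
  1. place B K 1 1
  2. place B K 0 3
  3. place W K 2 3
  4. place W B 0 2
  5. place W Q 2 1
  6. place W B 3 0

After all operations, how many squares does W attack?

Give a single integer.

Answer: 18

Derivation:
Op 1: place BK@(1,1)
Op 2: place BK@(0,3)
Op 3: place WK@(2,3)
Op 4: place WB@(0,2)
Op 5: place WQ@(2,1)
Op 6: place WB@(3,0)
Per-piece attacks for W:
  WB@(0,2): attacks (1,3) (2,4) (1,1) [ray(1,-1) blocked at (1,1)]
  WQ@(2,1): attacks (2,2) (2,3) (2,0) (3,1) (4,1) (1,1) (3,2) (4,3) (3,0) (1,2) (0,3) (1,0) [ray(0,1) blocked at (2,3); ray(-1,0) blocked at (1,1); ray(1,-1) blocked at (3,0); ray(-1,1) blocked at (0,3)]
  WK@(2,3): attacks (2,4) (2,2) (3,3) (1,3) (3,4) (3,2) (1,4) (1,2)
  WB@(3,0): attacks (4,1) (2,1) [ray(-1,1) blocked at (2,1)]
Union (18 distinct): (0,3) (1,0) (1,1) (1,2) (1,3) (1,4) (2,0) (2,1) (2,2) (2,3) (2,4) (3,0) (3,1) (3,2) (3,3) (3,4) (4,1) (4,3)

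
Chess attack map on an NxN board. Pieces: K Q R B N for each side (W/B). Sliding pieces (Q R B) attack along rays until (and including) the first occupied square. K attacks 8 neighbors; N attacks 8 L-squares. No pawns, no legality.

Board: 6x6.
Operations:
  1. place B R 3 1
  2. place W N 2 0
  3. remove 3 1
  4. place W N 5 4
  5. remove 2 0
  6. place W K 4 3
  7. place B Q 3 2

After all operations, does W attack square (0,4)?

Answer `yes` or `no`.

Answer: no

Derivation:
Op 1: place BR@(3,1)
Op 2: place WN@(2,0)
Op 3: remove (3,1)
Op 4: place WN@(5,4)
Op 5: remove (2,0)
Op 6: place WK@(4,3)
Op 7: place BQ@(3,2)
Per-piece attacks for W:
  WK@(4,3): attacks (4,4) (4,2) (5,3) (3,3) (5,4) (5,2) (3,4) (3,2)
  WN@(5,4): attacks (3,5) (4,2) (3,3)
W attacks (0,4): no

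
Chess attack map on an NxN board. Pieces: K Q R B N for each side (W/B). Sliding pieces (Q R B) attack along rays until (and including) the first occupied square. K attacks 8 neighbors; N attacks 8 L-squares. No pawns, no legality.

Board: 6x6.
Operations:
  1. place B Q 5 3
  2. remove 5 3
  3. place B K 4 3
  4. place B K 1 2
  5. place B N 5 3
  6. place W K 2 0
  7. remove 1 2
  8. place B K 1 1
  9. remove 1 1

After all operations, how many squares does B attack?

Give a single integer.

Answer: 10

Derivation:
Op 1: place BQ@(5,3)
Op 2: remove (5,3)
Op 3: place BK@(4,3)
Op 4: place BK@(1,2)
Op 5: place BN@(5,3)
Op 6: place WK@(2,0)
Op 7: remove (1,2)
Op 8: place BK@(1,1)
Op 9: remove (1,1)
Per-piece attacks for B:
  BK@(4,3): attacks (4,4) (4,2) (5,3) (3,3) (5,4) (5,2) (3,4) (3,2)
  BN@(5,3): attacks (4,5) (3,4) (4,1) (3,2)
Union (10 distinct): (3,2) (3,3) (3,4) (4,1) (4,2) (4,4) (4,5) (5,2) (5,3) (5,4)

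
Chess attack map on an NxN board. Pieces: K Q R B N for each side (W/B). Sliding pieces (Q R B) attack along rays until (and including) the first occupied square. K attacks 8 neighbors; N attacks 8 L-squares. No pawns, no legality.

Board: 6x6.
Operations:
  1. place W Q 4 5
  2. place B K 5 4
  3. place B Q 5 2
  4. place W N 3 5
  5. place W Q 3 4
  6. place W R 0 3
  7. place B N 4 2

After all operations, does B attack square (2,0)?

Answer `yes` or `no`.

Op 1: place WQ@(4,5)
Op 2: place BK@(5,4)
Op 3: place BQ@(5,2)
Op 4: place WN@(3,5)
Op 5: place WQ@(3,4)
Op 6: place WR@(0,3)
Op 7: place BN@(4,2)
Per-piece attacks for B:
  BN@(4,2): attacks (5,4) (3,4) (2,3) (5,0) (3,0) (2,1)
  BQ@(5,2): attacks (5,3) (5,4) (5,1) (5,0) (4,2) (4,3) (3,4) (4,1) (3,0) [ray(0,1) blocked at (5,4); ray(-1,0) blocked at (4,2); ray(-1,1) blocked at (3,4)]
  BK@(5,4): attacks (5,5) (5,3) (4,4) (4,5) (4,3)
B attacks (2,0): no

Answer: no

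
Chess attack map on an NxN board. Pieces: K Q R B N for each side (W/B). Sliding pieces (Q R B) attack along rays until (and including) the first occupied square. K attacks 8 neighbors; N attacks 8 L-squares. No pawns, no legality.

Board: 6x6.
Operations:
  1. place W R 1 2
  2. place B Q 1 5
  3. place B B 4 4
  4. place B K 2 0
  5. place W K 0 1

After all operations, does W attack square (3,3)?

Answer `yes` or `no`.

Op 1: place WR@(1,2)
Op 2: place BQ@(1,5)
Op 3: place BB@(4,4)
Op 4: place BK@(2,0)
Op 5: place WK@(0,1)
Per-piece attacks for W:
  WK@(0,1): attacks (0,2) (0,0) (1,1) (1,2) (1,0)
  WR@(1,2): attacks (1,3) (1,4) (1,5) (1,1) (1,0) (2,2) (3,2) (4,2) (5,2) (0,2) [ray(0,1) blocked at (1,5)]
W attacks (3,3): no

Answer: no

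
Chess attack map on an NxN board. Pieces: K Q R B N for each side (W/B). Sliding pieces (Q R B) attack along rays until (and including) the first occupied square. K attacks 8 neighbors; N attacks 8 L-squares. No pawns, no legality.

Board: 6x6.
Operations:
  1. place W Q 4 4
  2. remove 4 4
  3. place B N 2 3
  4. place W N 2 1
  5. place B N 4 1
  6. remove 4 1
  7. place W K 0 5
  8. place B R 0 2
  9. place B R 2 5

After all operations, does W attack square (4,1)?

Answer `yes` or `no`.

Answer: no

Derivation:
Op 1: place WQ@(4,4)
Op 2: remove (4,4)
Op 3: place BN@(2,3)
Op 4: place WN@(2,1)
Op 5: place BN@(4,1)
Op 6: remove (4,1)
Op 7: place WK@(0,5)
Op 8: place BR@(0,2)
Op 9: place BR@(2,5)
Per-piece attacks for W:
  WK@(0,5): attacks (0,4) (1,5) (1,4)
  WN@(2,1): attacks (3,3) (4,2) (1,3) (0,2) (4,0) (0,0)
W attacks (4,1): no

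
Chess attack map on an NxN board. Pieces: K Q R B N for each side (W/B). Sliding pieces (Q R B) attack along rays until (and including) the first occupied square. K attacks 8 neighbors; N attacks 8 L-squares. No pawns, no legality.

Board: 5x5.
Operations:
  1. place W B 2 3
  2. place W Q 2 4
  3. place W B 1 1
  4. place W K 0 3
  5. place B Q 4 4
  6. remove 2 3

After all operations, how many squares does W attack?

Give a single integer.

Answer: 14

Derivation:
Op 1: place WB@(2,3)
Op 2: place WQ@(2,4)
Op 3: place WB@(1,1)
Op 4: place WK@(0,3)
Op 5: place BQ@(4,4)
Op 6: remove (2,3)
Per-piece attacks for W:
  WK@(0,3): attacks (0,4) (0,2) (1,3) (1,4) (1,2)
  WB@(1,1): attacks (2,2) (3,3) (4,4) (2,0) (0,2) (0,0) [ray(1,1) blocked at (4,4)]
  WQ@(2,4): attacks (2,3) (2,2) (2,1) (2,0) (3,4) (4,4) (1,4) (0,4) (3,3) (4,2) (1,3) (0,2) [ray(1,0) blocked at (4,4)]
Union (14 distinct): (0,0) (0,2) (0,4) (1,2) (1,3) (1,4) (2,0) (2,1) (2,2) (2,3) (3,3) (3,4) (4,2) (4,4)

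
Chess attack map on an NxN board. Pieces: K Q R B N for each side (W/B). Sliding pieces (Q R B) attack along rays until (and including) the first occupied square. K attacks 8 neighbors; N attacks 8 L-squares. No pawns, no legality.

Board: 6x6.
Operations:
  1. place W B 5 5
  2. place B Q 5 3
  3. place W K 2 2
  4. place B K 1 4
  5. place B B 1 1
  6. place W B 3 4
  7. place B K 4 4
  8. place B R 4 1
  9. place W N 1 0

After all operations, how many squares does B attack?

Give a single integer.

Answer: 29

Derivation:
Op 1: place WB@(5,5)
Op 2: place BQ@(5,3)
Op 3: place WK@(2,2)
Op 4: place BK@(1,4)
Op 5: place BB@(1,1)
Op 6: place WB@(3,4)
Op 7: place BK@(4,4)
Op 8: place BR@(4,1)
Op 9: place WN@(1,0)
Per-piece attacks for B:
  BB@(1,1): attacks (2,2) (2,0) (0,2) (0,0) [ray(1,1) blocked at (2,2)]
  BK@(1,4): attacks (1,5) (1,3) (2,4) (0,4) (2,5) (2,3) (0,5) (0,3)
  BR@(4,1): attacks (4,2) (4,3) (4,4) (4,0) (5,1) (3,1) (2,1) (1,1) [ray(0,1) blocked at (4,4); ray(-1,0) blocked at (1,1)]
  BK@(4,4): attacks (4,5) (4,3) (5,4) (3,4) (5,5) (5,3) (3,5) (3,3)
  BQ@(5,3): attacks (5,4) (5,5) (5,2) (5,1) (5,0) (4,3) (3,3) (2,3) (1,3) (0,3) (4,4) (4,2) (3,1) (2,0) [ray(0,1) blocked at (5,5); ray(-1,1) blocked at (4,4)]
Union (29 distinct): (0,0) (0,2) (0,3) (0,4) (0,5) (1,1) (1,3) (1,5) (2,0) (2,1) (2,2) (2,3) (2,4) (2,5) (3,1) (3,3) (3,4) (3,5) (4,0) (4,2) (4,3) (4,4) (4,5) (5,0) (5,1) (5,2) (5,3) (5,4) (5,5)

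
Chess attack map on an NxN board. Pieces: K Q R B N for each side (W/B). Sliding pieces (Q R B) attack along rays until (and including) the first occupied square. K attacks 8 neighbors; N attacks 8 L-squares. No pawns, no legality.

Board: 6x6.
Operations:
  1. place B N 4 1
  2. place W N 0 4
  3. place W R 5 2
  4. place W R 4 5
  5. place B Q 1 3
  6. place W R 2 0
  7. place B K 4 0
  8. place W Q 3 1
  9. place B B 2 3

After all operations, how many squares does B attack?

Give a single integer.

Op 1: place BN@(4,1)
Op 2: place WN@(0,4)
Op 3: place WR@(5,2)
Op 4: place WR@(4,5)
Op 5: place BQ@(1,3)
Op 6: place WR@(2,0)
Op 7: place BK@(4,0)
Op 8: place WQ@(3,1)
Op 9: place BB@(2,3)
Per-piece attacks for B:
  BQ@(1,3): attacks (1,4) (1,5) (1,2) (1,1) (1,0) (2,3) (0,3) (2,4) (3,5) (2,2) (3,1) (0,4) (0,2) [ray(1,0) blocked at (2,3); ray(1,-1) blocked at (3,1); ray(-1,1) blocked at (0,4)]
  BB@(2,3): attacks (3,4) (4,5) (3,2) (4,1) (1,4) (0,5) (1,2) (0,1) [ray(1,1) blocked at (4,5); ray(1,-1) blocked at (4,1)]
  BK@(4,0): attacks (4,1) (5,0) (3,0) (5,1) (3,1)
  BN@(4,1): attacks (5,3) (3,3) (2,2) (2,0)
Union (25 distinct): (0,1) (0,2) (0,3) (0,4) (0,5) (1,0) (1,1) (1,2) (1,4) (1,5) (2,0) (2,2) (2,3) (2,4) (3,0) (3,1) (3,2) (3,3) (3,4) (3,5) (4,1) (4,5) (5,0) (5,1) (5,3)

Answer: 25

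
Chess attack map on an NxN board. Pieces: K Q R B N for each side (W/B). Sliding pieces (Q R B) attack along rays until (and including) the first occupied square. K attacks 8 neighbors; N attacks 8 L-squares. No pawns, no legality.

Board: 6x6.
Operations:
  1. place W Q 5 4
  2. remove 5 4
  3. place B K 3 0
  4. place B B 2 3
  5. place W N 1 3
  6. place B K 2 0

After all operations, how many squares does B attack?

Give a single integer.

Op 1: place WQ@(5,4)
Op 2: remove (5,4)
Op 3: place BK@(3,0)
Op 4: place BB@(2,3)
Op 5: place WN@(1,3)
Op 6: place BK@(2,0)
Per-piece attacks for B:
  BK@(2,0): attacks (2,1) (3,0) (1,0) (3,1) (1,1)
  BB@(2,3): attacks (3,4) (4,5) (3,2) (4,1) (5,0) (1,4) (0,5) (1,2) (0,1)
  BK@(3,0): attacks (3,1) (4,0) (2,0) (4,1) (2,1)
Union (16 distinct): (0,1) (0,5) (1,0) (1,1) (1,2) (1,4) (2,0) (2,1) (3,0) (3,1) (3,2) (3,4) (4,0) (4,1) (4,5) (5,0)

Answer: 16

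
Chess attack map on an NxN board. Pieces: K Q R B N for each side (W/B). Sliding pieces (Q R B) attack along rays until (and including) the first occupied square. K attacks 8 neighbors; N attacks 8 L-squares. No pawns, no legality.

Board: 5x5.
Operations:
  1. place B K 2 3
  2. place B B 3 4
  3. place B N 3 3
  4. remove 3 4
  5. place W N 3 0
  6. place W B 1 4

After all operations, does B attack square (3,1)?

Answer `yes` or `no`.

Op 1: place BK@(2,3)
Op 2: place BB@(3,4)
Op 3: place BN@(3,3)
Op 4: remove (3,4)
Op 5: place WN@(3,0)
Op 6: place WB@(1,4)
Per-piece attacks for B:
  BK@(2,3): attacks (2,4) (2,2) (3,3) (1,3) (3,4) (3,2) (1,4) (1,2)
  BN@(3,3): attacks (1,4) (4,1) (2,1) (1,2)
B attacks (3,1): no

Answer: no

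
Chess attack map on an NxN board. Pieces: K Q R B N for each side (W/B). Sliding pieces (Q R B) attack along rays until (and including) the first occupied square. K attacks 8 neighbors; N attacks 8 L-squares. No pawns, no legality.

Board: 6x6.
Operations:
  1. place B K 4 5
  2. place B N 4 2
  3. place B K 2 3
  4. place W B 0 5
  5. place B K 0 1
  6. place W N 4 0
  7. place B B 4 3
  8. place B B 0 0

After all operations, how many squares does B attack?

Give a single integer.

Answer: 22

Derivation:
Op 1: place BK@(4,5)
Op 2: place BN@(4,2)
Op 3: place BK@(2,3)
Op 4: place WB@(0,5)
Op 5: place BK@(0,1)
Op 6: place WN@(4,0)
Op 7: place BB@(4,3)
Op 8: place BB@(0,0)
Per-piece attacks for B:
  BB@(0,0): attacks (1,1) (2,2) (3,3) (4,4) (5,5)
  BK@(0,1): attacks (0,2) (0,0) (1,1) (1,2) (1,0)
  BK@(2,3): attacks (2,4) (2,2) (3,3) (1,3) (3,4) (3,2) (1,4) (1,2)
  BN@(4,2): attacks (5,4) (3,4) (2,3) (5,0) (3,0) (2,1)
  BB@(4,3): attacks (5,4) (5,2) (3,4) (2,5) (3,2) (2,1) (1,0)
  BK@(4,5): attacks (4,4) (5,5) (3,5) (5,4) (3,4)
Union (22 distinct): (0,0) (0,2) (1,0) (1,1) (1,2) (1,3) (1,4) (2,1) (2,2) (2,3) (2,4) (2,5) (3,0) (3,2) (3,3) (3,4) (3,5) (4,4) (5,0) (5,2) (5,4) (5,5)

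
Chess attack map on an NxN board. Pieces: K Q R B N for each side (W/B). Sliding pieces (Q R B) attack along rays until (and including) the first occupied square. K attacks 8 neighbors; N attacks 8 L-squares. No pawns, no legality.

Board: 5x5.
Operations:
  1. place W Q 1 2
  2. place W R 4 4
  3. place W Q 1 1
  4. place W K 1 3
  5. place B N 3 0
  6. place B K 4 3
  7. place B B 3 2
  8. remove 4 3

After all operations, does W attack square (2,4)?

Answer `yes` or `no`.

Op 1: place WQ@(1,2)
Op 2: place WR@(4,4)
Op 3: place WQ@(1,1)
Op 4: place WK@(1,3)
Op 5: place BN@(3,0)
Op 6: place BK@(4,3)
Op 7: place BB@(3,2)
Op 8: remove (4,3)
Per-piece attacks for W:
  WQ@(1,1): attacks (1,2) (1,0) (2,1) (3,1) (4,1) (0,1) (2,2) (3,3) (4,4) (2,0) (0,2) (0,0) [ray(0,1) blocked at (1,2); ray(1,1) blocked at (4,4)]
  WQ@(1,2): attacks (1,3) (1,1) (2,2) (3,2) (0,2) (2,3) (3,4) (2,1) (3,0) (0,3) (0,1) [ray(0,1) blocked at (1,3); ray(0,-1) blocked at (1,1); ray(1,0) blocked at (3,2); ray(1,-1) blocked at (3,0)]
  WK@(1,3): attacks (1,4) (1,2) (2,3) (0,3) (2,4) (2,2) (0,4) (0,2)
  WR@(4,4): attacks (4,3) (4,2) (4,1) (4,0) (3,4) (2,4) (1,4) (0,4)
W attacks (2,4): yes

Answer: yes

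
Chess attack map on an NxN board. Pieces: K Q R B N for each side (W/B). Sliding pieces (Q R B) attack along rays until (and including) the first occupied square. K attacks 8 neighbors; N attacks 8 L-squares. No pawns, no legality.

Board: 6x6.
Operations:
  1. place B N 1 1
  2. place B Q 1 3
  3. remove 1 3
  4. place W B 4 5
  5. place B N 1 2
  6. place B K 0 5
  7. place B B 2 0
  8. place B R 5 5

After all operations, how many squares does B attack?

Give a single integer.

Answer: 20

Derivation:
Op 1: place BN@(1,1)
Op 2: place BQ@(1,3)
Op 3: remove (1,3)
Op 4: place WB@(4,5)
Op 5: place BN@(1,2)
Op 6: place BK@(0,5)
Op 7: place BB@(2,0)
Op 8: place BR@(5,5)
Per-piece attacks for B:
  BK@(0,5): attacks (0,4) (1,5) (1,4)
  BN@(1,1): attacks (2,3) (3,2) (0,3) (3,0)
  BN@(1,2): attacks (2,4) (3,3) (0,4) (2,0) (3,1) (0,0)
  BB@(2,0): attacks (3,1) (4,2) (5,3) (1,1) [ray(-1,1) blocked at (1,1)]
  BR@(5,5): attacks (5,4) (5,3) (5,2) (5,1) (5,0) (4,5) [ray(-1,0) blocked at (4,5)]
Union (20 distinct): (0,0) (0,3) (0,4) (1,1) (1,4) (1,5) (2,0) (2,3) (2,4) (3,0) (3,1) (3,2) (3,3) (4,2) (4,5) (5,0) (5,1) (5,2) (5,3) (5,4)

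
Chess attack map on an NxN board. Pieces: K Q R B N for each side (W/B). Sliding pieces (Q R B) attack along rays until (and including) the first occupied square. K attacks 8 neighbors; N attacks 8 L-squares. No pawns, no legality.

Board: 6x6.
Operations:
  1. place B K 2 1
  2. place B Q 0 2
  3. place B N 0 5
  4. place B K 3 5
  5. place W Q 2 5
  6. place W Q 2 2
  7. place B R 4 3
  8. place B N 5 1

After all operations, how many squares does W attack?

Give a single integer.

Op 1: place BK@(2,1)
Op 2: place BQ@(0,2)
Op 3: place BN@(0,5)
Op 4: place BK@(3,5)
Op 5: place WQ@(2,5)
Op 6: place WQ@(2,2)
Op 7: place BR@(4,3)
Op 8: place BN@(5,1)
Per-piece attacks for W:
  WQ@(2,2): attacks (2,3) (2,4) (2,5) (2,1) (3,2) (4,2) (5,2) (1,2) (0,2) (3,3) (4,4) (5,5) (3,1) (4,0) (1,3) (0,4) (1,1) (0,0) [ray(0,1) blocked at (2,5); ray(0,-1) blocked at (2,1); ray(-1,0) blocked at (0,2)]
  WQ@(2,5): attacks (2,4) (2,3) (2,2) (3,5) (1,5) (0,5) (3,4) (4,3) (1,4) (0,3) [ray(0,-1) blocked at (2,2); ray(1,0) blocked at (3,5); ray(-1,0) blocked at (0,5); ray(1,-1) blocked at (4,3)]
Union (26 distinct): (0,0) (0,2) (0,3) (0,4) (0,5) (1,1) (1,2) (1,3) (1,4) (1,5) (2,1) (2,2) (2,3) (2,4) (2,5) (3,1) (3,2) (3,3) (3,4) (3,5) (4,0) (4,2) (4,3) (4,4) (5,2) (5,5)

Answer: 26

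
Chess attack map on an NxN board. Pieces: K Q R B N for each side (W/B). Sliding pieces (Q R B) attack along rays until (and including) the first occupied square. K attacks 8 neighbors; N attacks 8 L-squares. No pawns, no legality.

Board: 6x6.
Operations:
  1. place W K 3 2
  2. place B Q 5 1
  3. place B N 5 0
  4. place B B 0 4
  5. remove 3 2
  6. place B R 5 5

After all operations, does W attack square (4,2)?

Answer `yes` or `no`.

Op 1: place WK@(3,2)
Op 2: place BQ@(5,1)
Op 3: place BN@(5,0)
Op 4: place BB@(0,4)
Op 5: remove (3,2)
Op 6: place BR@(5,5)
Per-piece attacks for W:
W attacks (4,2): no

Answer: no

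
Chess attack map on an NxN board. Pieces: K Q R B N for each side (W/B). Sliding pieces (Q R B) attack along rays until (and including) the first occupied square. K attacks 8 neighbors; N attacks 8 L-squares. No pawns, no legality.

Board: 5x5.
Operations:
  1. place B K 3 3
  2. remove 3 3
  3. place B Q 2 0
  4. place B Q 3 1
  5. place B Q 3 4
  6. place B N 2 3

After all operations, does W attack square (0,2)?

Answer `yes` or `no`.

Answer: no

Derivation:
Op 1: place BK@(3,3)
Op 2: remove (3,3)
Op 3: place BQ@(2,0)
Op 4: place BQ@(3,1)
Op 5: place BQ@(3,4)
Op 6: place BN@(2,3)
Per-piece attacks for W:
W attacks (0,2): no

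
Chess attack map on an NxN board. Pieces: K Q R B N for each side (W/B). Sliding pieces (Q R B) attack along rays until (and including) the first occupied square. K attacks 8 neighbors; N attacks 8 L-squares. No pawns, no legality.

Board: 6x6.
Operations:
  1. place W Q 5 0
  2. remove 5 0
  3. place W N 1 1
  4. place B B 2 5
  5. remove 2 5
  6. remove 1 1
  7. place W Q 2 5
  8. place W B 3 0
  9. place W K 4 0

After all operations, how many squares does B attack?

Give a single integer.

Op 1: place WQ@(5,0)
Op 2: remove (5,0)
Op 3: place WN@(1,1)
Op 4: place BB@(2,5)
Op 5: remove (2,5)
Op 6: remove (1,1)
Op 7: place WQ@(2,5)
Op 8: place WB@(3,0)
Op 9: place WK@(4,0)
Per-piece attacks for B:
Union (0 distinct): (none)

Answer: 0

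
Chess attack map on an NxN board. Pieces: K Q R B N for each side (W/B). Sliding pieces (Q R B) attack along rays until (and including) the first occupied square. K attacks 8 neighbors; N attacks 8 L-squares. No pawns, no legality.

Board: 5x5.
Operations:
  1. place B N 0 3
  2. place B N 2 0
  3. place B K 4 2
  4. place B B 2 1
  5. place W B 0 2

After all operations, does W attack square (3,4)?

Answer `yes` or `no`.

Answer: no

Derivation:
Op 1: place BN@(0,3)
Op 2: place BN@(2,0)
Op 3: place BK@(4,2)
Op 4: place BB@(2,1)
Op 5: place WB@(0,2)
Per-piece attacks for W:
  WB@(0,2): attacks (1,3) (2,4) (1,1) (2,0) [ray(1,-1) blocked at (2,0)]
W attacks (3,4): no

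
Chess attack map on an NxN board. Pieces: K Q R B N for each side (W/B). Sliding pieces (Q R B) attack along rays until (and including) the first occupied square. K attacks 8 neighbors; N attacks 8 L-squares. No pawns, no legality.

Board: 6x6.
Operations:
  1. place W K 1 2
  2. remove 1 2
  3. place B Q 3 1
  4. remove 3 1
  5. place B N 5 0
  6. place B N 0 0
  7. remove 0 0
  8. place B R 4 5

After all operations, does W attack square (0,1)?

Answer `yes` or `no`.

Op 1: place WK@(1,2)
Op 2: remove (1,2)
Op 3: place BQ@(3,1)
Op 4: remove (3,1)
Op 5: place BN@(5,0)
Op 6: place BN@(0,0)
Op 7: remove (0,0)
Op 8: place BR@(4,5)
Per-piece attacks for W:
W attacks (0,1): no

Answer: no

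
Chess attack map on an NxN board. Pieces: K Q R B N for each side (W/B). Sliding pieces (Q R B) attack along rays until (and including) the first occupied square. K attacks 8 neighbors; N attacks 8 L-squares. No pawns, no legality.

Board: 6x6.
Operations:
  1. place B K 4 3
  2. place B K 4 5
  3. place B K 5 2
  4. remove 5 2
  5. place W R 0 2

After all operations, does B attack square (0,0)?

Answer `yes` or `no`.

Answer: no

Derivation:
Op 1: place BK@(4,3)
Op 2: place BK@(4,5)
Op 3: place BK@(5,2)
Op 4: remove (5,2)
Op 5: place WR@(0,2)
Per-piece attacks for B:
  BK@(4,3): attacks (4,4) (4,2) (5,3) (3,3) (5,4) (5,2) (3,4) (3,2)
  BK@(4,5): attacks (4,4) (5,5) (3,5) (5,4) (3,4)
B attacks (0,0): no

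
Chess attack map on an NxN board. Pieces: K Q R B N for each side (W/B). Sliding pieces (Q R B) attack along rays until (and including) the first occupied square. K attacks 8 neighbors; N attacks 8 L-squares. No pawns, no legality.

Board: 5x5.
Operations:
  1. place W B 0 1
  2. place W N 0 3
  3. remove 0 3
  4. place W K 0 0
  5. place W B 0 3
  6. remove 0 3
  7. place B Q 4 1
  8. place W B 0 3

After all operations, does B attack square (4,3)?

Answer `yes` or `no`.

Answer: yes

Derivation:
Op 1: place WB@(0,1)
Op 2: place WN@(0,3)
Op 3: remove (0,3)
Op 4: place WK@(0,0)
Op 5: place WB@(0,3)
Op 6: remove (0,3)
Op 7: place BQ@(4,1)
Op 8: place WB@(0,3)
Per-piece attacks for B:
  BQ@(4,1): attacks (4,2) (4,3) (4,4) (4,0) (3,1) (2,1) (1,1) (0,1) (3,2) (2,3) (1,4) (3,0) [ray(-1,0) blocked at (0,1)]
B attacks (4,3): yes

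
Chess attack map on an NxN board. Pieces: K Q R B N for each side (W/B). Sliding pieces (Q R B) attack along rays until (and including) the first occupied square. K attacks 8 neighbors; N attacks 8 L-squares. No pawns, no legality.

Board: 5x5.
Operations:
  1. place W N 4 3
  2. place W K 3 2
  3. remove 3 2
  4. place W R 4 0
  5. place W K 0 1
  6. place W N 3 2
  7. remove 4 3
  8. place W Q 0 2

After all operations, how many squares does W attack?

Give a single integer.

Answer: 19

Derivation:
Op 1: place WN@(4,3)
Op 2: place WK@(3,2)
Op 3: remove (3,2)
Op 4: place WR@(4,0)
Op 5: place WK@(0,1)
Op 6: place WN@(3,2)
Op 7: remove (4,3)
Op 8: place WQ@(0,2)
Per-piece attacks for W:
  WK@(0,1): attacks (0,2) (0,0) (1,1) (1,2) (1,0)
  WQ@(0,2): attacks (0,3) (0,4) (0,1) (1,2) (2,2) (3,2) (1,3) (2,4) (1,1) (2,0) [ray(0,-1) blocked at (0,1); ray(1,0) blocked at (3,2)]
  WN@(3,2): attacks (4,4) (2,4) (1,3) (4,0) (2,0) (1,1)
  WR@(4,0): attacks (4,1) (4,2) (4,3) (4,4) (3,0) (2,0) (1,0) (0,0)
Union (19 distinct): (0,0) (0,1) (0,2) (0,3) (0,4) (1,0) (1,1) (1,2) (1,3) (2,0) (2,2) (2,4) (3,0) (3,2) (4,0) (4,1) (4,2) (4,3) (4,4)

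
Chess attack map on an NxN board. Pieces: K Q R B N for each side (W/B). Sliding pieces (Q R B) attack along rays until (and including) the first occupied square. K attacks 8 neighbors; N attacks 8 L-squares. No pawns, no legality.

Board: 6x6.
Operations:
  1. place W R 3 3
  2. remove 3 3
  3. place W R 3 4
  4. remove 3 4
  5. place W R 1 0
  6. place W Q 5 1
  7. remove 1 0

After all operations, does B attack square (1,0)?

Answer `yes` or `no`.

Op 1: place WR@(3,3)
Op 2: remove (3,3)
Op 3: place WR@(3,4)
Op 4: remove (3,4)
Op 5: place WR@(1,0)
Op 6: place WQ@(5,1)
Op 7: remove (1,0)
Per-piece attacks for B:
B attacks (1,0): no

Answer: no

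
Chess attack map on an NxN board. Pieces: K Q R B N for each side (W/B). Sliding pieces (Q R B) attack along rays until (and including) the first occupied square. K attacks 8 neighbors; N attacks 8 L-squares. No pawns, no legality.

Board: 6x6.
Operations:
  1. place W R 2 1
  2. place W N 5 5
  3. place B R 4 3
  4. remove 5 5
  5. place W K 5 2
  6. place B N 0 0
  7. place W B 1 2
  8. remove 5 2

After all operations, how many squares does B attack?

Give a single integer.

Answer: 12

Derivation:
Op 1: place WR@(2,1)
Op 2: place WN@(5,5)
Op 3: place BR@(4,3)
Op 4: remove (5,5)
Op 5: place WK@(5,2)
Op 6: place BN@(0,0)
Op 7: place WB@(1,2)
Op 8: remove (5,2)
Per-piece attacks for B:
  BN@(0,0): attacks (1,2) (2,1)
  BR@(4,3): attacks (4,4) (4,5) (4,2) (4,1) (4,0) (5,3) (3,3) (2,3) (1,3) (0,3)
Union (12 distinct): (0,3) (1,2) (1,3) (2,1) (2,3) (3,3) (4,0) (4,1) (4,2) (4,4) (4,5) (5,3)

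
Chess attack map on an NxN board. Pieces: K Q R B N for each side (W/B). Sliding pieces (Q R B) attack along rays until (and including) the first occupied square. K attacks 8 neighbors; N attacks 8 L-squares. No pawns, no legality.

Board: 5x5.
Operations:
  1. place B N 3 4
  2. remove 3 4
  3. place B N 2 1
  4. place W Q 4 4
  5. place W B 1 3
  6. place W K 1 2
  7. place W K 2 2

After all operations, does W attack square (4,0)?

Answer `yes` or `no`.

Op 1: place BN@(3,4)
Op 2: remove (3,4)
Op 3: place BN@(2,1)
Op 4: place WQ@(4,4)
Op 5: place WB@(1,3)
Op 6: place WK@(1,2)
Op 7: place WK@(2,2)
Per-piece attacks for W:
  WK@(1,2): attacks (1,3) (1,1) (2,2) (0,2) (2,3) (2,1) (0,3) (0,1)
  WB@(1,3): attacks (2,4) (2,2) (0,4) (0,2) [ray(1,-1) blocked at (2,2)]
  WK@(2,2): attacks (2,3) (2,1) (3,2) (1,2) (3,3) (3,1) (1,3) (1,1)
  WQ@(4,4): attacks (4,3) (4,2) (4,1) (4,0) (3,4) (2,4) (1,4) (0,4) (3,3) (2,2) [ray(-1,-1) blocked at (2,2)]
W attacks (4,0): yes

Answer: yes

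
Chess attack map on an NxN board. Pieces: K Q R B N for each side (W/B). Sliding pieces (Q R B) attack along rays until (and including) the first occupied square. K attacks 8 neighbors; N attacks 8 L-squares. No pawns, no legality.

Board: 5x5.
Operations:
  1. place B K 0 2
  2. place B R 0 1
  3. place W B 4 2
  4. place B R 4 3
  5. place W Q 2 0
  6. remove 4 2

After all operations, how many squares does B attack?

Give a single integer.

Op 1: place BK@(0,2)
Op 2: place BR@(0,1)
Op 3: place WB@(4,2)
Op 4: place BR@(4,3)
Op 5: place WQ@(2,0)
Op 6: remove (4,2)
Per-piece attacks for B:
  BR@(0,1): attacks (0,2) (0,0) (1,1) (2,1) (3,1) (4,1) [ray(0,1) blocked at (0,2)]
  BK@(0,2): attacks (0,3) (0,1) (1,2) (1,3) (1,1)
  BR@(4,3): attacks (4,4) (4,2) (4,1) (4,0) (3,3) (2,3) (1,3) (0,3)
Union (15 distinct): (0,0) (0,1) (0,2) (0,3) (1,1) (1,2) (1,3) (2,1) (2,3) (3,1) (3,3) (4,0) (4,1) (4,2) (4,4)

Answer: 15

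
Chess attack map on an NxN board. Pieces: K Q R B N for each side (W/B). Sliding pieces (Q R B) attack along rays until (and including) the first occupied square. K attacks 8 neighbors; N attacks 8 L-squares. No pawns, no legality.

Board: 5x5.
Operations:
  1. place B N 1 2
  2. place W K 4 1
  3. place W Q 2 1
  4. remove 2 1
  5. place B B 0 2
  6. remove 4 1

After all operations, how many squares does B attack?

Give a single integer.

Answer: 8

Derivation:
Op 1: place BN@(1,2)
Op 2: place WK@(4,1)
Op 3: place WQ@(2,1)
Op 4: remove (2,1)
Op 5: place BB@(0,2)
Op 6: remove (4,1)
Per-piece attacks for B:
  BB@(0,2): attacks (1,3) (2,4) (1,1) (2,0)
  BN@(1,2): attacks (2,4) (3,3) (0,4) (2,0) (3,1) (0,0)
Union (8 distinct): (0,0) (0,4) (1,1) (1,3) (2,0) (2,4) (3,1) (3,3)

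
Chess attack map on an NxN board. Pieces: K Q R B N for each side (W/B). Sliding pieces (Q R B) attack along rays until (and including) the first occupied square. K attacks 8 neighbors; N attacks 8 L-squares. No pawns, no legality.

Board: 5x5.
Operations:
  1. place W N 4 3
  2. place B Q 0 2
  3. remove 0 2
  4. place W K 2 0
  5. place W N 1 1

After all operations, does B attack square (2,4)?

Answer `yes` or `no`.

Op 1: place WN@(4,3)
Op 2: place BQ@(0,2)
Op 3: remove (0,2)
Op 4: place WK@(2,0)
Op 5: place WN@(1,1)
Per-piece attacks for B:
B attacks (2,4): no

Answer: no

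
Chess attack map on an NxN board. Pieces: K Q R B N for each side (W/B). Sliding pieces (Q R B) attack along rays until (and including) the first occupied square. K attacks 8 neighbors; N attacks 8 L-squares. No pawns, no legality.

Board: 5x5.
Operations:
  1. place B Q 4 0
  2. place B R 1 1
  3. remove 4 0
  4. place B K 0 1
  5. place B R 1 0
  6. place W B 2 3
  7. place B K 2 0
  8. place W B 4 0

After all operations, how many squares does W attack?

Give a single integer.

Answer: 10

Derivation:
Op 1: place BQ@(4,0)
Op 2: place BR@(1,1)
Op 3: remove (4,0)
Op 4: place BK@(0,1)
Op 5: place BR@(1,0)
Op 6: place WB@(2,3)
Op 7: place BK@(2,0)
Op 8: place WB@(4,0)
Per-piece attacks for W:
  WB@(2,3): attacks (3,4) (3,2) (4,1) (1,4) (1,2) (0,1) [ray(-1,-1) blocked at (0,1)]
  WB@(4,0): attacks (3,1) (2,2) (1,3) (0,4)
Union (10 distinct): (0,1) (0,4) (1,2) (1,3) (1,4) (2,2) (3,1) (3,2) (3,4) (4,1)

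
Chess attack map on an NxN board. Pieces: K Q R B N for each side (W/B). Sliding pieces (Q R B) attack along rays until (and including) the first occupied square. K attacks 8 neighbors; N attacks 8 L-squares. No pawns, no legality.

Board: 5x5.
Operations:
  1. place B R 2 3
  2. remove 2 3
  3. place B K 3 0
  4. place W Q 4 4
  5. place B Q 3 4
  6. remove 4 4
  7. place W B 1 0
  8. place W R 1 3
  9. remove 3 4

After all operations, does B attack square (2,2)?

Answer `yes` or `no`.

Answer: no

Derivation:
Op 1: place BR@(2,3)
Op 2: remove (2,3)
Op 3: place BK@(3,0)
Op 4: place WQ@(4,4)
Op 5: place BQ@(3,4)
Op 6: remove (4,4)
Op 7: place WB@(1,0)
Op 8: place WR@(1,3)
Op 9: remove (3,4)
Per-piece attacks for B:
  BK@(3,0): attacks (3,1) (4,0) (2,0) (4,1) (2,1)
B attacks (2,2): no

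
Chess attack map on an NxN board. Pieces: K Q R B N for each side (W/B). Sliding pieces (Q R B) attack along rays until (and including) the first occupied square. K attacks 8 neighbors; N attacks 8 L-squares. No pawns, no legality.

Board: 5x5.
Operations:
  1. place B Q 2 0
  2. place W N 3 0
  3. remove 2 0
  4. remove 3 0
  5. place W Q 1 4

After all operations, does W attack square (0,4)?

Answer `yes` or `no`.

Op 1: place BQ@(2,0)
Op 2: place WN@(3,0)
Op 3: remove (2,0)
Op 4: remove (3,0)
Op 5: place WQ@(1,4)
Per-piece attacks for W:
  WQ@(1,4): attacks (1,3) (1,2) (1,1) (1,0) (2,4) (3,4) (4,4) (0,4) (2,3) (3,2) (4,1) (0,3)
W attacks (0,4): yes

Answer: yes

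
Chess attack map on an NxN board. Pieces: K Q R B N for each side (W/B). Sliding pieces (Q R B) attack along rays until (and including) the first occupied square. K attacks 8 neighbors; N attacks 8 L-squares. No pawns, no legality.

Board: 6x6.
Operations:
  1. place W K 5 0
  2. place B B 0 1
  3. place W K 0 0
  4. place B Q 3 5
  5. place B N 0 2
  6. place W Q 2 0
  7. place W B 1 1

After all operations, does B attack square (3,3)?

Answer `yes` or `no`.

Answer: yes

Derivation:
Op 1: place WK@(5,0)
Op 2: place BB@(0,1)
Op 3: place WK@(0,0)
Op 4: place BQ@(3,5)
Op 5: place BN@(0,2)
Op 6: place WQ@(2,0)
Op 7: place WB@(1,1)
Per-piece attacks for B:
  BB@(0,1): attacks (1,2) (2,3) (3,4) (4,5) (1,0)
  BN@(0,2): attacks (1,4) (2,3) (1,0) (2,1)
  BQ@(3,5): attacks (3,4) (3,3) (3,2) (3,1) (3,0) (4,5) (5,5) (2,5) (1,5) (0,5) (4,4) (5,3) (2,4) (1,3) (0,2) [ray(-1,-1) blocked at (0,2)]
B attacks (3,3): yes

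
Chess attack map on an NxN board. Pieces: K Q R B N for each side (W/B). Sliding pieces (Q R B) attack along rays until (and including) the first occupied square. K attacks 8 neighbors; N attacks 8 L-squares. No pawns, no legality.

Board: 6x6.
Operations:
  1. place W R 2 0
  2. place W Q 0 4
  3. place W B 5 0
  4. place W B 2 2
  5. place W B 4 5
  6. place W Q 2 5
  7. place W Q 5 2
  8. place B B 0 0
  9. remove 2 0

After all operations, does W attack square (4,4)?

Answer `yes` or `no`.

Answer: yes

Derivation:
Op 1: place WR@(2,0)
Op 2: place WQ@(0,4)
Op 3: place WB@(5,0)
Op 4: place WB@(2,2)
Op 5: place WB@(4,5)
Op 6: place WQ@(2,5)
Op 7: place WQ@(5,2)
Op 8: place BB@(0,0)
Op 9: remove (2,0)
Per-piece attacks for W:
  WQ@(0,4): attacks (0,5) (0,3) (0,2) (0,1) (0,0) (1,4) (2,4) (3,4) (4,4) (5,4) (1,5) (1,3) (2,2) [ray(0,-1) blocked at (0,0); ray(1,-1) blocked at (2,2)]
  WB@(2,2): attacks (3,3) (4,4) (5,5) (3,1) (4,0) (1,3) (0,4) (1,1) (0,0) [ray(-1,1) blocked at (0,4); ray(-1,-1) blocked at (0,0)]
  WQ@(2,5): attacks (2,4) (2,3) (2,2) (3,5) (4,5) (1,5) (0,5) (3,4) (4,3) (5,2) (1,4) (0,3) [ray(0,-1) blocked at (2,2); ray(1,0) blocked at (4,5); ray(1,-1) blocked at (5,2)]
  WB@(4,5): attacks (5,4) (3,4) (2,3) (1,2) (0,1)
  WB@(5,0): attacks (4,1) (3,2) (2,3) (1,4) (0,5)
  WQ@(5,2): attacks (5,3) (5,4) (5,5) (5,1) (5,0) (4,2) (3,2) (2,2) (4,3) (3,4) (2,5) (4,1) (3,0) [ray(0,-1) blocked at (5,0); ray(-1,0) blocked at (2,2); ray(-1,1) blocked at (2,5)]
W attacks (4,4): yes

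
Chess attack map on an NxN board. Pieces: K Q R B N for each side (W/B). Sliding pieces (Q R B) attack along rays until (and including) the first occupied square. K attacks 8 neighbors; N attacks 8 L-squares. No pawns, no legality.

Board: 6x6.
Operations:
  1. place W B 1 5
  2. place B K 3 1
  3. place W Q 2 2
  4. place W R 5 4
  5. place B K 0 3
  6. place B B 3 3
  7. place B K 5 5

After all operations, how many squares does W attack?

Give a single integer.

Answer: 23

Derivation:
Op 1: place WB@(1,5)
Op 2: place BK@(3,1)
Op 3: place WQ@(2,2)
Op 4: place WR@(5,4)
Op 5: place BK@(0,3)
Op 6: place BB@(3,3)
Op 7: place BK@(5,5)
Per-piece attacks for W:
  WB@(1,5): attacks (2,4) (3,3) (0,4) [ray(1,-1) blocked at (3,3)]
  WQ@(2,2): attacks (2,3) (2,4) (2,5) (2,1) (2,0) (3,2) (4,2) (5,2) (1,2) (0,2) (3,3) (3,1) (1,3) (0,4) (1,1) (0,0) [ray(1,1) blocked at (3,3); ray(1,-1) blocked at (3,1)]
  WR@(5,4): attacks (5,5) (5,3) (5,2) (5,1) (5,0) (4,4) (3,4) (2,4) (1,4) (0,4) [ray(0,1) blocked at (5,5)]
Union (23 distinct): (0,0) (0,2) (0,4) (1,1) (1,2) (1,3) (1,4) (2,0) (2,1) (2,3) (2,4) (2,5) (3,1) (3,2) (3,3) (3,4) (4,2) (4,4) (5,0) (5,1) (5,2) (5,3) (5,5)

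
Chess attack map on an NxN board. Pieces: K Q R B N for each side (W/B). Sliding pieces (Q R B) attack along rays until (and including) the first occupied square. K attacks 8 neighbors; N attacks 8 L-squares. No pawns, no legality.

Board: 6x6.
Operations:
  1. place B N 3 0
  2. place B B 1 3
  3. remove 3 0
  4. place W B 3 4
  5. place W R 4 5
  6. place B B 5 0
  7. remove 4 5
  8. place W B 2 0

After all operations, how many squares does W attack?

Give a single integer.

Answer: 12

Derivation:
Op 1: place BN@(3,0)
Op 2: place BB@(1,3)
Op 3: remove (3,0)
Op 4: place WB@(3,4)
Op 5: place WR@(4,5)
Op 6: place BB@(5,0)
Op 7: remove (4,5)
Op 8: place WB@(2,0)
Per-piece attacks for W:
  WB@(2,0): attacks (3,1) (4,2) (5,3) (1,1) (0,2)
  WB@(3,4): attacks (4,5) (4,3) (5,2) (2,5) (2,3) (1,2) (0,1)
Union (12 distinct): (0,1) (0,2) (1,1) (1,2) (2,3) (2,5) (3,1) (4,2) (4,3) (4,5) (5,2) (5,3)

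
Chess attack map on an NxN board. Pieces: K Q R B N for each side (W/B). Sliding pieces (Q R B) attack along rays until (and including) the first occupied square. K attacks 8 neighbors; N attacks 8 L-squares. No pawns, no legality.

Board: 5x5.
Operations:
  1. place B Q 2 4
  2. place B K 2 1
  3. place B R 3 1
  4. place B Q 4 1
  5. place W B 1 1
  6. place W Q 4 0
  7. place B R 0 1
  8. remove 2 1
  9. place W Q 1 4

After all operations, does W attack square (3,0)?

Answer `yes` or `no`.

Op 1: place BQ@(2,4)
Op 2: place BK@(2,1)
Op 3: place BR@(3,1)
Op 4: place BQ@(4,1)
Op 5: place WB@(1,1)
Op 6: place WQ@(4,0)
Op 7: place BR@(0,1)
Op 8: remove (2,1)
Op 9: place WQ@(1,4)
Per-piece attacks for W:
  WB@(1,1): attacks (2,2) (3,3) (4,4) (2,0) (0,2) (0,0)
  WQ@(1,4): attacks (1,3) (1,2) (1,1) (2,4) (0,4) (2,3) (3,2) (4,1) (0,3) [ray(0,-1) blocked at (1,1); ray(1,0) blocked at (2,4); ray(1,-1) blocked at (4,1)]
  WQ@(4,0): attacks (4,1) (3,0) (2,0) (1,0) (0,0) (3,1) [ray(0,1) blocked at (4,1); ray(-1,1) blocked at (3,1)]
W attacks (3,0): yes

Answer: yes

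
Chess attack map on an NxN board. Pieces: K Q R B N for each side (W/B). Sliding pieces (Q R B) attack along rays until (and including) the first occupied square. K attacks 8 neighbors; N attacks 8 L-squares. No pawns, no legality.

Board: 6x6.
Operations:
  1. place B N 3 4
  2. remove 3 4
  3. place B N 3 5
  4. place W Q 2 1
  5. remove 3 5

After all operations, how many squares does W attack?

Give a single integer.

Op 1: place BN@(3,4)
Op 2: remove (3,4)
Op 3: place BN@(3,5)
Op 4: place WQ@(2,1)
Op 5: remove (3,5)
Per-piece attacks for W:
  WQ@(2,1): attacks (2,2) (2,3) (2,4) (2,5) (2,0) (3,1) (4,1) (5,1) (1,1) (0,1) (3,2) (4,3) (5,4) (3,0) (1,2) (0,3) (1,0)
Union (17 distinct): (0,1) (0,3) (1,0) (1,1) (1,2) (2,0) (2,2) (2,3) (2,4) (2,5) (3,0) (3,1) (3,2) (4,1) (4,3) (5,1) (5,4)

Answer: 17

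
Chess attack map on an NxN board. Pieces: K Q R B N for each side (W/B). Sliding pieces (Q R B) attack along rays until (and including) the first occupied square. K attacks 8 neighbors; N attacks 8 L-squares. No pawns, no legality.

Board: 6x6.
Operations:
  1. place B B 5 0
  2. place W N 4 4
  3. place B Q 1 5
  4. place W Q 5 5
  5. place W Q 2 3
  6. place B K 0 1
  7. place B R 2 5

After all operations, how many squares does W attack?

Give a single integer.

Answer: 25

Derivation:
Op 1: place BB@(5,0)
Op 2: place WN@(4,4)
Op 3: place BQ@(1,5)
Op 4: place WQ@(5,5)
Op 5: place WQ@(2,3)
Op 6: place BK@(0,1)
Op 7: place BR@(2,5)
Per-piece attacks for W:
  WQ@(2,3): attacks (2,4) (2,5) (2,2) (2,1) (2,0) (3,3) (4,3) (5,3) (1,3) (0,3) (3,4) (4,5) (3,2) (4,1) (5,0) (1,4) (0,5) (1,2) (0,1) [ray(0,1) blocked at (2,5); ray(1,-1) blocked at (5,0); ray(-1,-1) blocked at (0,1)]
  WN@(4,4): attacks (2,5) (5,2) (3,2) (2,3)
  WQ@(5,5): attacks (5,4) (5,3) (5,2) (5,1) (5,0) (4,5) (3,5) (2,5) (4,4) [ray(0,-1) blocked at (5,0); ray(-1,0) blocked at (2,5); ray(-1,-1) blocked at (4,4)]
Union (25 distinct): (0,1) (0,3) (0,5) (1,2) (1,3) (1,4) (2,0) (2,1) (2,2) (2,3) (2,4) (2,5) (3,2) (3,3) (3,4) (3,5) (4,1) (4,3) (4,4) (4,5) (5,0) (5,1) (5,2) (5,3) (5,4)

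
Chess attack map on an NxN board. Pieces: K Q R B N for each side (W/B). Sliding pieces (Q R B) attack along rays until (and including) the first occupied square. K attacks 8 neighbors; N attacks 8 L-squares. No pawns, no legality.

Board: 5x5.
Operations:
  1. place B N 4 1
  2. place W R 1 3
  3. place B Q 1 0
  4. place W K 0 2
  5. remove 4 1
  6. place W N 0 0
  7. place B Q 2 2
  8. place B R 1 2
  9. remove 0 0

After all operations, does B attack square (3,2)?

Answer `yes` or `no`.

Answer: yes

Derivation:
Op 1: place BN@(4,1)
Op 2: place WR@(1,3)
Op 3: place BQ@(1,0)
Op 4: place WK@(0,2)
Op 5: remove (4,1)
Op 6: place WN@(0,0)
Op 7: place BQ@(2,2)
Op 8: place BR@(1,2)
Op 9: remove (0,0)
Per-piece attacks for B:
  BQ@(1,0): attacks (1,1) (1,2) (2,0) (3,0) (4,0) (0,0) (2,1) (3,2) (4,3) (0,1) [ray(0,1) blocked at (1,2)]
  BR@(1,2): attacks (1,3) (1,1) (1,0) (2,2) (0,2) [ray(0,1) blocked at (1,3); ray(0,-1) blocked at (1,0); ray(1,0) blocked at (2,2); ray(-1,0) blocked at (0,2)]
  BQ@(2,2): attacks (2,3) (2,4) (2,1) (2,0) (3,2) (4,2) (1,2) (3,3) (4,4) (3,1) (4,0) (1,3) (1,1) (0,0) [ray(-1,0) blocked at (1,2); ray(-1,1) blocked at (1,3)]
B attacks (3,2): yes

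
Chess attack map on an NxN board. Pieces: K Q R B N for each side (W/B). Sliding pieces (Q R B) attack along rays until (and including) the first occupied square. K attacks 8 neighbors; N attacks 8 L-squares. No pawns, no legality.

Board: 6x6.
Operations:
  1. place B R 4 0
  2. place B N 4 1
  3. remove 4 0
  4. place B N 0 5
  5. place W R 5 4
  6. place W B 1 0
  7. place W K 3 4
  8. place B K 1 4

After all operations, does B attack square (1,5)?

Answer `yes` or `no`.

Answer: yes

Derivation:
Op 1: place BR@(4,0)
Op 2: place BN@(4,1)
Op 3: remove (4,0)
Op 4: place BN@(0,5)
Op 5: place WR@(5,4)
Op 6: place WB@(1,0)
Op 7: place WK@(3,4)
Op 8: place BK@(1,4)
Per-piece attacks for B:
  BN@(0,5): attacks (1,3) (2,4)
  BK@(1,4): attacks (1,5) (1,3) (2,4) (0,4) (2,5) (2,3) (0,5) (0,3)
  BN@(4,1): attacks (5,3) (3,3) (2,2) (2,0)
B attacks (1,5): yes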